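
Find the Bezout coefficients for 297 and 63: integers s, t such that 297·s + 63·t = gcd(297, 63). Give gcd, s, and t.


Euclidean algorithm on (297, 63) — divide until remainder is 0:
  297 = 4 · 63 + 45
  63 = 1 · 45 + 18
  45 = 2 · 18 + 9
  18 = 2 · 9 + 0
gcd(297, 63) = 9.
Track Bezout coefficients alongside the remainders: start with r₀ = 297 = a·1 + b·0 (s = 1, t = 0) and r₁ = 63 = a·0 + b·1 (s = 0, t = 1); each new remainder r_{k+1} = r_{k-1} − q_k·r_k inherits s_{k+1} = s_{k-1} − q_k·s_k, t_{k+1} = t_{k-1} − q_k·t_k, so r_k = a·s_k + b·t_k at every step:
  q = 4: r = 45, s = 1 − 4·0 = 1, t = 0 − 4·1 = -4  (check: 297·1 + 63·(-4) = 45)
  q = 1: r = 18, s = 0 − 1·1 = -1, t = 1 − 1·(-4) = 5  (check: 297·(-1) + 63·5 = 18)
  q = 2: r = 9, s = 1 − 2·(-1) = 3, t = -4 − 2·5 = -14  (check: 297·3 + 63·(-14) = 9)
The row with r = 9 (the gcd) gives the Bezout coefficients s = 3, t = -14.
Result: 297 · (3) + 63 · (-14) = 9.

gcd(297, 63) = 9; s = 3, t = -14 (check: 297·3 + 63·(-14) = 9).


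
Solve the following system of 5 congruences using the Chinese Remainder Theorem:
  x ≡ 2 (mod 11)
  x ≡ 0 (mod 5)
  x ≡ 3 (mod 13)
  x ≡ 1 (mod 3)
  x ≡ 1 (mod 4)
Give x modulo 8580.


Product of moduli M = 11 · 5 · 13 · 3 · 4 = 8580.
Merge one congruence at a time:
  Start: x ≡ 2 (mod 11).
  Combine with x ≡ 0 (mod 5); new modulus lcm = 55.
    Write x = 2 + 11·t and substitute into x ≡ 0 (mod 5): 11·t ≡ 0 − 2 = -2 (mod 5).
    Reduce coefficients mod 5: 1·t ≡ 3 (mod 5).
    So t ≡ 3 (mod 5).
    Then x = 2 + 11·3 = 35, valid modulo lcm(11, 5) = 55: x ≡ 35 (mod 55).
  Combine with x ≡ 3 (mod 13); new modulus lcm = 715.
    Write x = 35 + 55·t and substitute into x ≡ 3 (mod 13): 55·t ≡ 3 − 35 = -32 (mod 13).
    Reduce coefficients mod 13: 3·t ≡ 7 (mod 13).
    The inverse of 3 mod 13 is 9 (since 3·9 = 27 = 2·13 + 1), so t ≡ 9·7 = 63 ≡ 11 (mod 13).
    Then x = 35 + 55·11 = 640, valid modulo lcm(55, 13) = 715: x ≡ 640 (mod 715).
  Combine with x ≡ 1 (mod 3); new modulus lcm = 2145.
    Write x = 640 + 715·t and substitute into x ≡ 1 (mod 3): 715·t ≡ 1 − 640 = -639 (mod 3).
    Reduce coefficients mod 3: 1·t ≡ 0 (mod 3).
    So t ≡ 0 (mod 3).
    Then x = 640 + 715·0 = 640, valid modulo lcm(715, 3) = 2145: x ≡ 640 (mod 2145).
  Combine with x ≡ 1 (mod 4); new modulus lcm = 8580.
    Write x = 640 + 2145·t and substitute into x ≡ 1 (mod 4): 2145·t ≡ 1 − 640 = -639 (mod 4).
    Reduce coefficients mod 4: 1·t ≡ 1 (mod 4).
    So t ≡ 1 (mod 4).
    Then x = 640 + 2145·1 = 2785, valid modulo lcm(2145, 4) = 8580: x ≡ 2785 (mod 8580).
Verify against each original: 2785 mod 11 = 2, 2785 mod 5 = 0, 2785 mod 13 = 3, 2785 mod 3 = 1, 2785 mod 4 = 1.

x ≡ 2785 (mod 8580).


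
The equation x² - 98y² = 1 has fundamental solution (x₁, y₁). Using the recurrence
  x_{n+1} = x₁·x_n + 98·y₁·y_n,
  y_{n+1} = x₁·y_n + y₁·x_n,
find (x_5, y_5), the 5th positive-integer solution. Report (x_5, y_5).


Step 1: Find the fundamental solution (x₁, y₁) of x² - 98y² = 1.
  Expand √98 as a continued fraction. a₀ = ⌊√98⌋ = 9; iterate m_{k+1} = d_k·a_k − m_k, d_{k+1} = (98 − m_{k+1}²)/d_k, a_{k+1} = ⌊(a₀ + m_{k+1})/d_{k+1}⌋ (starting m₀ = 0, d₀ = 1), with convergents p_k = a_k·p_{k-1} + p_{k-2}, q_k = a_k·q_{k-1} + q_{k-2} (p₋₁ = 1, q₋₁ = 0):
  k = 0: a₀ = 9; p₀/q₀ = 9/1; p₀² − 98·q₀² = 81 − 98 = -17.
  k = 1: m = 9, d = 17, a = ⌊(9 + 9)/17⌋ = 1; p/q = (1·9 + 1)/(1·1 + 0) = 10/1; p² − 98·q² = 100 − 98 = 2.
  k = 2: m = 8, d = 2, a = ⌊(9 + 8)/2⌋ = 8; p/q = (8·10 + 9)/(8·1 + 1) = 89/9; p² − 98·q² = 7921 − 7938 = -17.
  k = 3: m = 8, d = 17, a = ⌊(9 + 8)/17⌋ = 1; p/q = (1·89 + 10)/(1·9 + 1) = 99/10; p² − 98·q² = 9801 − 9800 = 1.
  The first convergent with p² − 98·q² = 1 gives the fundamental solution (x₁, y₁) = (99, 10).
Step 2: Apply the recurrence (x_{n+1}, y_{n+1}) = (x₁x_n + 98y₁y_n, x₁y_n + y₁x_n) repeatedly.
  From (x_1, y_1) = (99, 10): x_2 = 99·99 + 98·10·10 = 19601; y_2 = 99·10 + 10·99 = 1980.
  From (x_2, y_2) = (19601, 1980): x_3 = 99·19601 + 98·10·1980 = 3880899; y_3 = 99·1980 + 10·19601 = 392030.
  From (x_3, y_3) = (3880899, 392030): x_4 = 99·3880899 + 98·10·392030 = 768398401; y_4 = 99·392030 + 10·3880899 = 77619960.
  From (x_4, y_4) = (768398401, 77619960): x_5 = 99·768398401 + 98·10·77619960 = 152139002499; y_5 = 99·77619960 + 10·768398401 = 15368360050.
Step 3: Verify x_5² - 98·y_5² = 23146276081390728245001 - 23146276081390728245000 = 1 (should be 1). ✓

(x_1, y_1) = (99, 10); (x_5, y_5) = (152139002499, 15368360050).


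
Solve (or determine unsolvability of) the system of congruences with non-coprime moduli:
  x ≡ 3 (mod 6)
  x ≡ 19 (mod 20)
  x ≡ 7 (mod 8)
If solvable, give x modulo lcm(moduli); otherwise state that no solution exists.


Moduli 6, 20, 8 are not pairwise coprime, so CRT works modulo lcm(m_i) when all pairwise compatibility conditions hold.
Pairwise compatibility: gcd(m_i, m_j) must divide a_i - a_j for every pair.
Merge one congruence at a time:
  Start: x ≡ 3 (mod 6).
  Combine with x ≡ 19 (mod 20): gcd(6, 20) = 2; 19 - 3 = 16, which IS divisible by 2, so compatible.
    Write x = 3 + 6·t and substitute into x ≡ 19 (mod 20): 6·t ≡ 19 − 3 = 16 (mod 20).
    Divide the congruence (and modulus) by g = 2: 3·t ≡ 8 (mod 10).
    The inverse of 3 mod 10 is 7 (since 3·7 = 21 = 2·10 + 1), so t ≡ 7·8 = 56 ≡ 6 (mod 10).
    Then x = 3 + 6·6 = 39, valid modulo lcm(6, 20) = 60: x ≡ 39 (mod 60).
  Combine with x ≡ 7 (mod 8): gcd(60, 8) = 4; 7 - 39 = -32, which IS divisible by 4, so compatible.
    Write x = 39 + 60·t and substitute into x ≡ 7 (mod 8): 60·t ≡ 7 − 39 = -32 (mod 8).
    Divide the congruence (and modulus) by g = 4: 15·t ≡ -8 (mod 2).
    Reduce coefficients mod 2: 1·t ≡ 0 (mod 2).
    So t ≡ 0 (mod 2).
    Then x = 39 + 60·0 = 39, valid modulo lcm(60, 8) = 120: x ≡ 39 (mod 120).
Verify: 39 mod 6 = 3, 39 mod 20 = 19, 39 mod 8 = 7.

x ≡ 39 (mod 120).


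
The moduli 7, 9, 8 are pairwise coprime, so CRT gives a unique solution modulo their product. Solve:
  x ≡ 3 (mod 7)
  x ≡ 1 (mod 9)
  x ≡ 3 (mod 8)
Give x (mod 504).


Moduli 7, 9, 8 are pairwise coprime; by CRT there is a unique solution modulo M = 7 · 9 · 8 = 504.
Solve pairwise, accumulating the modulus:
  Start with x ≡ 3 (mod 7).
  Combine with x ≡ 1 (mod 9): since gcd(7, 9) = 1, we get a unique residue mod 63.
    Write x = 3 + 7·t and substitute into x ≡ 1 (mod 9): 7·t ≡ 1 − 3 = -2 (mod 9).
    Reduce coefficients mod 9: 7·t ≡ 7 (mod 9).
    The inverse of 7 mod 9 is 4 (since 7·4 = 28 = 3·9 + 1), so t ≡ 4·7 = 28 ≡ 1 (mod 9).
    Then x = 3 + 7·1 = 10, valid modulo lcm(7, 9) = 63: x ≡ 10 (mod 63).
  Combine with x ≡ 3 (mod 8): since gcd(63, 8) = 1, we get a unique residue mod 504.
    Write x = 10 + 63·t and substitute into x ≡ 3 (mod 8): 63·t ≡ 3 − 10 = -7 (mod 8).
    Reduce coefficients mod 8: 7·t ≡ 1 (mod 8).
    The inverse of 7 mod 8 is 7 (since 7·7 = 49 = 6·8 + 1), so t ≡ 7·1 = 7 ≡ 7 (mod 8).
    Then x = 10 + 63·7 = 451, valid modulo lcm(63, 8) = 504: x ≡ 451 (mod 504).
Verify: 451 mod 7 = 3 ✓, 451 mod 9 = 1 ✓, 451 mod 8 = 3 ✓.

x ≡ 451 (mod 504).


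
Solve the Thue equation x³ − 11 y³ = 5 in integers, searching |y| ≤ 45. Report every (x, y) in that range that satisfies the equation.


The equation is x³ - 11y³ = 5. For fixed y, x³ = 11·y³ + 5, so a solution requires the RHS to be a perfect cube.
Strategy: iterate y from -45 to 45, compute RHS = 11·y³ + 5, and check whether it is a (positive or negative) perfect cube.
Check small values of y:
  y = 0: RHS = 5 is not a perfect cube.
  y = 1: RHS = 16 is not a perfect cube.
  y = -1: RHS = -6 is not a perfect cube.
  y = 2: RHS = 93 is not a perfect cube.
  y = -2: RHS = -83 is not a perfect cube.
  y = 3: RHS = 302 is not a perfect cube.
  y = -3: RHS = -292 is not a perfect cube.
Continuing the search up to |y| = 45 finds no solutions either.
No (x, y) in the scanned range satisfies the equation.

No integer solutions with |y| ≤ 45.


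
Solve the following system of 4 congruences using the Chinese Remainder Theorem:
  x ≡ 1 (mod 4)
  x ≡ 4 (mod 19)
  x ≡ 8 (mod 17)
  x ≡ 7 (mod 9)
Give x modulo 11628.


Product of moduli M = 4 · 19 · 17 · 9 = 11628.
Merge one congruence at a time:
  Start: x ≡ 1 (mod 4).
  Combine with x ≡ 4 (mod 19); new modulus lcm = 76.
    Write x = 1 + 4·t and substitute into x ≡ 4 (mod 19): 4·t ≡ 4 − 1 = 3 (mod 19).
    The inverse of 4 mod 19 is 5 (since 4·5 = 20 = 1·19 + 1), so t ≡ 5·3 = 15 ≡ 15 (mod 19).
    Then x = 1 + 4·15 = 61, valid modulo lcm(4, 19) = 76: x ≡ 61 (mod 76).
  Combine with x ≡ 8 (mod 17); new modulus lcm = 1292.
    Write x = 61 + 76·t and substitute into x ≡ 8 (mod 17): 76·t ≡ 8 − 61 = -53 (mod 17).
    Reduce coefficients mod 17: 8·t ≡ 15 (mod 17).
    The inverse of 8 mod 17 is 15 (since 8·15 = 120 = 7·17 + 1), so t ≡ 15·15 = 225 ≡ 4 (mod 17).
    Then x = 61 + 76·4 = 365, valid modulo lcm(76, 17) = 1292: x ≡ 365 (mod 1292).
  Combine with x ≡ 7 (mod 9); new modulus lcm = 11628.
    Write x = 365 + 1292·t and substitute into x ≡ 7 (mod 9): 1292·t ≡ 7 − 365 = -358 (mod 9).
    Reduce coefficients mod 9: 5·t ≡ 2 (mod 9).
    The inverse of 5 mod 9 is 2 (since 5·2 = 10 = 1·9 + 1), so t ≡ 2·2 = 4 ≡ 4 (mod 9).
    Then x = 365 + 1292·4 = 5533, valid modulo lcm(1292, 9) = 11628: x ≡ 5533 (mod 11628).
Verify against each original: 5533 mod 4 = 1, 5533 mod 19 = 4, 5533 mod 17 = 8, 5533 mod 9 = 7.

x ≡ 5533 (mod 11628).


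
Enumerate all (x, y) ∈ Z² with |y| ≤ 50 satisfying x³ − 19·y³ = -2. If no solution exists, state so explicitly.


The equation is x³ - 19y³ = -2. For fixed y, x³ = 19·y³ − 2, so a solution requires the RHS to be a perfect cube.
Strategy: iterate y from -50 to 50, compute RHS = 19·y³ − 2, and check whether it is a (positive or negative) perfect cube.
Check small values of y:
  y = 0: RHS = -2 is not a perfect cube.
  y = 1: RHS = 17 is not a perfect cube.
  y = -1: RHS = -21 is not a perfect cube.
  y = 2: RHS = 150 is not a perfect cube.
  y = -2: RHS = -154 is not a perfect cube.
  y = 3: RHS = 511 is not a perfect cube.
  y = -3: RHS = -515 is not a perfect cube.
Continuing the search up to |y| = 50 finds no solutions either.
No (x, y) in the scanned range satisfies the equation.

No integer solutions with |y| ≤ 50.


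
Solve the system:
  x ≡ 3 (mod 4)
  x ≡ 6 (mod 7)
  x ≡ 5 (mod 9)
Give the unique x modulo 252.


Moduli 4, 7, 9 are pairwise coprime; by CRT there is a unique solution modulo M = 4 · 7 · 9 = 252.
Solve pairwise, accumulating the modulus:
  Start with x ≡ 3 (mod 4).
  Combine with x ≡ 6 (mod 7): since gcd(4, 7) = 1, we get a unique residue mod 28.
    Write x = 3 + 4·t and substitute into x ≡ 6 (mod 7): 4·t ≡ 6 − 3 = 3 (mod 7).
    The inverse of 4 mod 7 is 2 (since 4·2 = 8 = 1·7 + 1), so t ≡ 2·3 = 6 ≡ 6 (mod 7).
    Then x = 3 + 4·6 = 27, valid modulo lcm(4, 7) = 28: x ≡ 27 (mod 28).
  Combine with x ≡ 5 (mod 9): since gcd(28, 9) = 1, we get a unique residue mod 252.
    Write x = 27 + 28·t and substitute into x ≡ 5 (mod 9): 28·t ≡ 5 − 27 = -22 (mod 9).
    Reduce coefficients mod 9: 1·t ≡ 5 (mod 9).
    So t ≡ 5 (mod 9).
    Then x = 27 + 28·5 = 167, valid modulo lcm(28, 9) = 252: x ≡ 167 (mod 252).
Verify: 167 mod 4 = 3 ✓, 167 mod 7 = 6 ✓, 167 mod 9 = 5 ✓.

x ≡ 167 (mod 252).


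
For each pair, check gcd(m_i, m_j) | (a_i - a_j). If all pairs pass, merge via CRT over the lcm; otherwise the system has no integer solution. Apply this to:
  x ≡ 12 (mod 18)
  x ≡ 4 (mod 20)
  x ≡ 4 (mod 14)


Moduli 18, 20, 14 are not pairwise coprime, so CRT works modulo lcm(m_i) when all pairwise compatibility conditions hold.
Pairwise compatibility: gcd(m_i, m_j) must divide a_i - a_j for every pair.
Merge one congruence at a time:
  Start: x ≡ 12 (mod 18).
  Combine with x ≡ 4 (mod 20): gcd(18, 20) = 2; 4 - 12 = -8, which IS divisible by 2, so compatible.
    Write x = 12 + 18·t and substitute into x ≡ 4 (mod 20): 18·t ≡ 4 − 12 = -8 (mod 20).
    Divide the congruence (and modulus) by g = 2: 9·t ≡ -4 (mod 10).
    Reduce coefficients mod 10: 9·t ≡ 6 (mod 10).
    The inverse of 9 mod 10 is 9 (since 9·9 = 81 = 8·10 + 1), so t ≡ 9·6 = 54 ≡ 4 (mod 10).
    Then x = 12 + 18·4 = 84, valid modulo lcm(18, 20) = 180: x ≡ 84 (mod 180).
  Combine with x ≡ 4 (mod 14): gcd(180, 14) = 2; 4 - 84 = -80, which IS divisible by 2, so compatible.
    Write x = 84 + 180·t and substitute into x ≡ 4 (mod 14): 180·t ≡ 4 − 84 = -80 (mod 14).
    Divide the congruence (and modulus) by g = 2: 90·t ≡ -40 (mod 7).
    Reduce coefficients mod 7: 6·t ≡ 2 (mod 7).
    The inverse of 6 mod 7 is 6 (since 6·6 = 36 = 5·7 + 1), so t ≡ 6·2 = 12 ≡ 5 (mod 7).
    Then x = 84 + 180·5 = 984, valid modulo lcm(180, 14) = 1260: x ≡ 984 (mod 1260).
Verify: 984 mod 18 = 12, 984 mod 20 = 4, 984 mod 14 = 4.

x ≡ 984 (mod 1260).


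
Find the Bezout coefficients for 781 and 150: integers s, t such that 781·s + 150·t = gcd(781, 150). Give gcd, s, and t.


Euclidean algorithm on (781, 150) — divide until remainder is 0:
  781 = 5 · 150 + 31
  150 = 4 · 31 + 26
  31 = 1 · 26 + 5
  26 = 5 · 5 + 1
  5 = 5 · 1 + 0
gcd(781, 150) = 1.
Track Bezout coefficients alongside the remainders: start with r₀ = 781 = a·1 + b·0 (s = 1, t = 0) and r₁ = 150 = a·0 + b·1 (s = 0, t = 1); each new remainder r_{k+1} = r_{k-1} − q_k·r_k inherits s_{k+1} = s_{k-1} − q_k·s_k, t_{k+1} = t_{k-1} − q_k·t_k, so r_k = a·s_k + b·t_k at every step:
  q = 5: r = 31, s = 1 − 5·0 = 1, t = 0 − 5·1 = -5  (check: 781·1 + 150·(-5) = 31)
  q = 4: r = 26, s = 0 − 4·1 = -4, t = 1 − 4·(-5) = 21  (check: 781·(-4) + 150·21 = 26)
  q = 1: r = 5, s = 1 − 1·(-4) = 5, t = -5 − 1·21 = -26  (check: 781·5 + 150·(-26) = 5)
  q = 5: r = 1, s = -4 − 5·5 = -29, t = 21 − 5·(-26) = 151  (check: 781·(-29) + 150·151 = 1)
The row with r = 1 (the gcd) gives the Bezout coefficients s = -29, t = 151.
Result: 781 · (-29) + 150 · (151) = 1.

gcd(781, 150) = 1; s = -29, t = 151 (check: 781·(-29) + 150·151 = 1).


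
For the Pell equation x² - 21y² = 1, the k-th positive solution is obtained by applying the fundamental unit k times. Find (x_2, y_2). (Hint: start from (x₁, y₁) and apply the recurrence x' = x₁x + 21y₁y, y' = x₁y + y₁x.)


Step 1: Find the fundamental solution (x₁, y₁) of x² - 21y² = 1.
  Expand √21 as a continued fraction. a₀ = ⌊√21⌋ = 4; iterate m_{k+1} = d_k·a_k − m_k, d_{k+1} = (21 − m_{k+1}²)/d_k, a_{k+1} = ⌊(a₀ + m_{k+1})/d_{k+1}⌋ (starting m₀ = 0, d₀ = 1), with convergents p_k = a_k·p_{k-1} + p_{k-2}, q_k = a_k·q_{k-1} + q_{k-2} (p₋₁ = 1, q₋₁ = 0):
  k = 0: a₀ = 4; p₀/q₀ = 4/1; p₀² − 21·q₀² = 16 − 21 = -5.
  k = 1: m = 4, d = 5, a = ⌊(4 + 4)/5⌋ = 1; p/q = (1·4 + 1)/(1·1 + 0) = 5/1; p² − 21·q² = 25 − 21 = 4.
  k = 2: m = 1, d = 4, a = ⌊(4 + 1)/4⌋ = 1; p/q = (1·5 + 4)/(1·1 + 1) = 9/2; p² − 21·q² = 81 − 84 = -3.
  k = 3: m = 3, d = 3, a = ⌊(4 + 3)/3⌋ = 2; p/q = (2·9 + 5)/(2·2 + 1) = 23/5; p² − 21·q² = 529 − 525 = 4.
  k = 4: m = 3, d = 4, a = ⌊(4 + 3)/4⌋ = 1; p/q = (1·23 + 9)/(1·5 + 2) = 32/7; p² − 21·q² = 1024 − 1029 = -5.
  k = 5: m = 1, d = 5, a = ⌊(4 + 1)/5⌋ = 1; p/q = (1·32 + 23)/(1·7 + 5) = 55/12; p² − 21·q² = 3025 − 3024 = 1.
  The first convergent with p² − 21·q² = 1 gives the fundamental solution (x₁, y₁) = (55, 12).
Step 2: Apply the recurrence (x_{n+1}, y_{n+1}) = (x₁x_n + 21y₁y_n, x₁y_n + y₁x_n) repeatedly.
  From (x_1, y_1) = (55, 12): x_2 = 55·55 + 21·12·12 = 6049; y_2 = 55·12 + 12·55 = 1320.
Step 3: Verify x_2² - 21·y_2² = 36590401 - 36590400 = 1 (should be 1). ✓

(x_1, y_1) = (55, 12); (x_2, y_2) = (6049, 1320).


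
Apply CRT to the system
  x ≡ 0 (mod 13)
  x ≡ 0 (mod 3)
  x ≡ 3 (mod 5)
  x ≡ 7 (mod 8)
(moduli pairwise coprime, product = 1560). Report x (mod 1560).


Product of moduli M = 13 · 3 · 5 · 8 = 1560.
Merge one congruence at a time:
  Start: x ≡ 0 (mod 13).
  Combine with x ≡ 0 (mod 3); new modulus lcm = 39.
    Write x = 0 + 13·t and substitute into x ≡ 0 (mod 3): 13·t ≡ 0 − 0 = 0 (mod 3).
    Reduce coefficients mod 3: 1·t ≡ 0 (mod 3).
    So t ≡ 0 (mod 3).
    Then x = 0 + 13·0 = 0, valid modulo lcm(13, 3) = 39: x ≡ 0 (mod 39).
  Combine with x ≡ 3 (mod 5); new modulus lcm = 195.
    Write x = 0 + 39·t and substitute into x ≡ 3 (mod 5): 39·t ≡ 3 − 0 = 3 (mod 5).
    Reduce coefficients mod 5: 4·t ≡ 3 (mod 5).
    The inverse of 4 mod 5 is 4 (since 4·4 = 16 = 3·5 + 1), so t ≡ 4·3 = 12 ≡ 2 (mod 5).
    Then x = 0 + 39·2 = 78, valid modulo lcm(39, 5) = 195: x ≡ 78 (mod 195).
  Combine with x ≡ 7 (mod 8); new modulus lcm = 1560.
    Write x = 78 + 195·t and substitute into x ≡ 7 (mod 8): 195·t ≡ 7 − 78 = -71 (mod 8).
    Reduce coefficients mod 8: 3·t ≡ 1 (mod 8).
    The inverse of 3 mod 8 is 3 (since 3·3 = 9 = 1·8 + 1), so t ≡ 3·1 = 3 ≡ 3 (mod 8).
    Then x = 78 + 195·3 = 663, valid modulo lcm(195, 8) = 1560: x ≡ 663 (mod 1560).
Verify against each original: 663 mod 13 = 0, 663 mod 3 = 0, 663 mod 5 = 3, 663 mod 8 = 7.

x ≡ 663 (mod 1560).


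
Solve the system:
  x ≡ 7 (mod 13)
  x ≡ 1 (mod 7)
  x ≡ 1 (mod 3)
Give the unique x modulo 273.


Moduli 13, 7, 3 are pairwise coprime; by CRT there is a unique solution modulo M = 13 · 7 · 3 = 273.
Solve pairwise, accumulating the modulus:
  Start with x ≡ 7 (mod 13).
  Combine with x ≡ 1 (mod 7): since gcd(13, 7) = 1, we get a unique residue mod 91.
    Write x = 7 + 13·t and substitute into x ≡ 1 (mod 7): 13·t ≡ 1 − 7 = -6 (mod 7).
    Reduce coefficients mod 7: 6·t ≡ 1 (mod 7).
    The inverse of 6 mod 7 is 6 (since 6·6 = 36 = 5·7 + 1), so t ≡ 6·1 = 6 ≡ 6 (mod 7).
    Then x = 7 + 13·6 = 85, valid modulo lcm(13, 7) = 91: x ≡ 85 (mod 91).
  Combine with x ≡ 1 (mod 3): since gcd(91, 3) = 1, we get a unique residue mod 273.
    Write x = 85 + 91·t and substitute into x ≡ 1 (mod 3): 91·t ≡ 1 − 85 = -84 (mod 3).
    Reduce coefficients mod 3: 1·t ≡ 0 (mod 3).
    So t ≡ 0 (mod 3).
    Then x = 85 + 91·0 = 85, valid modulo lcm(91, 3) = 273: x ≡ 85 (mod 273).
Verify: 85 mod 13 = 7 ✓, 85 mod 7 = 1 ✓, 85 mod 3 = 1 ✓.

x ≡ 85 (mod 273).


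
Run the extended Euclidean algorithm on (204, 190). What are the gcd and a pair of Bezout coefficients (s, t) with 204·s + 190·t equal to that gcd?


Euclidean algorithm on (204, 190) — divide until remainder is 0:
  204 = 1 · 190 + 14
  190 = 13 · 14 + 8
  14 = 1 · 8 + 6
  8 = 1 · 6 + 2
  6 = 3 · 2 + 0
gcd(204, 190) = 2.
Track Bezout coefficients alongside the remainders: start with r₀ = 204 = a·1 + b·0 (s = 1, t = 0) and r₁ = 190 = a·0 + b·1 (s = 0, t = 1); each new remainder r_{k+1} = r_{k-1} − q_k·r_k inherits s_{k+1} = s_{k-1} − q_k·s_k, t_{k+1} = t_{k-1} − q_k·t_k, so r_k = a·s_k + b·t_k at every step:
  q = 1: r = 14, s = 1 − 1·0 = 1, t = 0 − 1·1 = -1  (check: 204·1 + 190·(-1) = 14)
  q = 13: r = 8, s = 0 − 13·1 = -13, t = 1 − 13·(-1) = 14  (check: 204·(-13) + 190·14 = 8)
  q = 1: r = 6, s = 1 − 1·(-13) = 14, t = -1 − 1·14 = -15  (check: 204·14 + 190·(-15) = 6)
  q = 1: r = 2, s = -13 − 1·14 = -27, t = 14 − 1·(-15) = 29  (check: 204·(-27) + 190·29 = 2)
The row with r = 2 (the gcd) gives the Bezout coefficients s = -27, t = 29.
Result: 204 · (-27) + 190 · (29) = 2.

gcd(204, 190) = 2; s = -27, t = 29 (check: 204·(-27) + 190·29 = 2).


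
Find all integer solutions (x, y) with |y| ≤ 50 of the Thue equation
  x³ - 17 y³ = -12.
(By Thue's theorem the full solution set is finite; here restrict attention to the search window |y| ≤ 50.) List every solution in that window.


The equation is x³ - 17y³ = -12. For fixed y, x³ = 17·y³ − 12, so a solution requires the RHS to be a perfect cube.
Strategy: iterate y from -50 to 50, compute RHS = 17·y³ − 12, and check whether it is a (positive or negative) perfect cube.
Check small values of y:
  y = 0: RHS = -12 is not a perfect cube.
  y = 1: RHS = 5 is not a perfect cube.
  y = -1: RHS = -29 is not a perfect cube.
  y = 2: RHS = 124 is not a perfect cube.
  y = -2: RHS = -148 is not a perfect cube.
  y = 3: RHS = 447 is not a perfect cube.
  y = -3: RHS = -471 is not a perfect cube.
Continuing the search up to |y| = 50 finds no solutions either.
No (x, y) in the scanned range satisfies the equation.

No integer solutions with |y| ≤ 50.


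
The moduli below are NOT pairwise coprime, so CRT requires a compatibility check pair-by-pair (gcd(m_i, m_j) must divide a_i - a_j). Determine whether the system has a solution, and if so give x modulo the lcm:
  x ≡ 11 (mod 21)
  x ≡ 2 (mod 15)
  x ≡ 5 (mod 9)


Moduli 21, 15, 9 are not pairwise coprime, so CRT works modulo lcm(m_i) when all pairwise compatibility conditions hold.
Pairwise compatibility: gcd(m_i, m_j) must divide a_i - a_j for every pair.
Merge one congruence at a time:
  Start: x ≡ 11 (mod 21).
  Combine with x ≡ 2 (mod 15): gcd(21, 15) = 3; 2 - 11 = -9, which IS divisible by 3, so compatible.
    Write x = 11 + 21·t and substitute into x ≡ 2 (mod 15): 21·t ≡ 2 − 11 = -9 (mod 15).
    Divide the congruence (and modulus) by g = 3: 7·t ≡ -3 (mod 5).
    Reduce coefficients mod 5: 2·t ≡ 2 (mod 5).
    The inverse of 2 mod 5 is 3 (since 2·3 = 6 = 1·5 + 1), so t ≡ 3·2 = 6 ≡ 1 (mod 5).
    Then x = 11 + 21·1 = 32, valid modulo lcm(21, 15) = 105: x ≡ 32 (mod 105).
  Combine with x ≡ 5 (mod 9): gcd(105, 9) = 3; 5 - 32 = -27, which IS divisible by 3, so compatible.
    Write x = 32 + 105·t and substitute into x ≡ 5 (mod 9): 105·t ≡ 5 − 32 = -27 (mod 9).
    Divide the congruence (and modulus) by g = 3: 35·t ≡ -9 (mod 3).
    Reduce coefficients mod 3: 2·t ≡ 0 (mod 3).
    The inverse of 2 mod 3 is 2 (since 2·2 = 4 = 1·3 + 1), so t ≡ 2·0 = 0 ≡ 0 (mod 3).
    Then x = 32 + 105·0 = 32, valid modulo lcm(105, 9) = 315: x ≡ 32 (mod 315).
Verify: 32 mod 21 = 11, 32 mod 15 = 2, 32 mod 9 = 5.

x ≡ 32 (mod 315).


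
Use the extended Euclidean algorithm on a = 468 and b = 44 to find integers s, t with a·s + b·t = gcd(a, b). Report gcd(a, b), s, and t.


Euclidean algorithm on (468, 44) — divide until remainder is 0:
  468 = 10 · 44 + 28
  44 = 1 · 28 + 16
  28 = 1 · 16 + 12
  16 = 1 · 12 + 4
  12 = 3 · 4 + 0
gcd(468, 44) = 4.
Track Bezout coefficients alongside the remainders: start with r₀ = 468 = a·1 + b·0 (s = 1, t = 0) and r₁ = 44 = a·0 + b·1 (s = 0, t = 1); each new remainder r_{k+1} = r_{k-1} − q_k·r_k inherits s_{k+1} = s_{k-1} − q_k·s_k, t_{k+1} = t_{k-1} − q_k·t_k, so r_k = a·s_k + b·t_k at every step:
  q = 10: r = 28, s = 1 − 10·0 = 1, t = 0 − 10·1 = -10  (check: 468·1 + 44·(-10) = 28)
  q = 1: r = 16, s = 0 − 1·1 = -1, t = 1 − 1·(-10) = 11  (check: 468·(-1) + 44·11 = 16)
  q = 1: r = 12, s = 1 − 1·(-1) = 2, t = -10 − 1·11 = -21  (check: 468·2 + 44·(-21) = 12)
  q = 1: r = 4, s = -1 − 1·2 = -3, t = 11 − 1·(-21) = 32  (check: 468·(-3) + 44·32 = 4)
The row with r = 4 (the gcd) gives the Bezout coefficients s = -3, t = 32.
Result: 468 · (-3) + 44 · (32) = 4.

gcd(468, 44) = 4; s = -3, t = 32 (check: 468·(-3) + 44·32 = 4).


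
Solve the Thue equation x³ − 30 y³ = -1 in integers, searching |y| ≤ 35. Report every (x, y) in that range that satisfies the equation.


The equation is x³ - 30y³ = -1. For fixed y, x³ = 30·y³ − 1, so a solution requires the RHS to be a perfect cube.
Strategy: iterate y from -35 to 35, compute RHS = 30·y³ − 1, and check whether it is a (positive or negative) perfect cube.
Check small values of y:
  y = 0: RHS = -1 = (-1)³ ⇒ x = -1 works.
  y = 1: RHS = 29 is not a perfect cube.
  y = -1: RHS = -31 is not a perfect cube.
  y = 2: RHS = 239 is not a perfect cube.
  y = -2: RHS = -241 is not a perfect cube.
  y = 3: RHS = 809 is not a perfect cube.
  y = -3: RHS = -811 is not a perfect cube.
Continuing the search up to |y| = 35 finds no further solutions beyond those listed.
Collected solutions: (-1, 0).

Solutions (with |y| ≤ 35): (-1, 0).


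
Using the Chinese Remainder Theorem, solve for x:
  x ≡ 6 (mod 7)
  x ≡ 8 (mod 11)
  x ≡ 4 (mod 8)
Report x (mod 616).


Moduli 7, 11, 8 are pairwise coprime; by CRT there is a unique solution modulo M = 7 · 11 · 8 = 616.
Solve pairwise, accumulating the modulus:
  Start with x ≡ 6 (mod 7).
  Combine with x ≡ 8 (mod 11): since gcd(7, 11) = 1, we get a unique residue mod 77.
    Write x = 6 + 7·t and substitute into x ≡ 8 (mod 11): 7·t ≡ 8 − 6 = 2 (mod 11).
    The inverse of 7 mod 11 is 8 (since 7·8 = 56 = 5·11 + 1), so t ≡ 8·2 = 16 ≡ 5 (mod 11).
    Then x = 6 + 7·5 = 41, valid modulo lcm(7, 11) = 77: x ≡ 41 (mod 77).
  Combine with x ≡ 4 (mod 8): since gcd(77, 8) = 1, we get a unique residue mod 616.
    Write x = 41 + 77·t and substitute into x ≡ 4 (mod 8): 77·t ≡ 4 − 41 = -37 (mod 8).
    Reduce coefficients mod 8: 5·t ≡ 3 (mod 8).
    The inverse of 5 mod 8 is 5 (since 5·5 = 25 = 3·8 + 1), so t ≡ 5·3 = 15 ≡ 7 (mod 8).
    Then x = 41 + 77·7 = 580, valid modulo lcm(77, 8) = 616: x ≡ 580 (mod 616).
Verify: 580 mod 7 = 6 ✓, 580 mod 11 = 8 ✓, 580 mod 8 = 4 ✓.

x ≡ 580 (mod 616).


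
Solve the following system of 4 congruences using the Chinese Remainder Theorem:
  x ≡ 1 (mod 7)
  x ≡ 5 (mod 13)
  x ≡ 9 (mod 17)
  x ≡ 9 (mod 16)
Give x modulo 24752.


Product of moduli M = 7 · 13 · 17 · 16 = 24752.
Merge one congruence at a time:
  Start: x ≡ 1 (mod 7).
  Combine with x ≡ 5 (mod 13); new modulus lcm = 91.
    Write x = 1 + 7·t and substitute into x ≡ 5 (mod 13): 7·t ≡ 5 − 1 = 4 (mod 13).
    The inverse of 7 mod 13 is 2 (since 7·2 = 14 = 1·13 + 1), so t ≡ 2·4 = 8 ≡ 8 (mod 13).
    Then x = 1 + 7·8 = 57, valid modulo lcm(7, 13) = 91: x ≡ 57 (mod 91).
  Combine with x ≡ 9 (mod 17); new modulus lcm = 1547.
    Write x = 57 + 91·t and substitute into x ≡ 9 (mod 17): 91·t ≡ 9 − 57 = -48 (mod 17).
    Reduce coefficients mod 17: 6·t ≡ 3 (mod 17).
    The inverse of 6 mod 17 is 3 (since 6·3 = 18 = 1·17 + 1), so t ≡ 3·3 = 9 ≡ 9 (mod 17).
    Then x = 57 + 91·9 = 876, valid modulo lcm(91, 17) = 1547: x ≡ 876 (mod 1547).
  Combine with x ≡ 9 (mod 16); new modulus lcm = 24752.
    Write x = 876 + 1547·t and substitute into x ≡ 9 (mod 16): 1547·t ≡ 9 − 876 = -867 (mod 16).
    Reduce coefficients mod 16: 11·t ≡ 13 (mod 16).
    The inverse of 11 mod 16 is 3 (since 11·3 = 33 = 2·16 + 1), so t ≡ 3·13 = 39 ≡ 7 (mod 16).
    Then x = 876 + 1547·7 = 11705, valid modulo lcm(1547, 16) = 24752: x ≡ 11705 (mod 24752).
Verify against each original: 11705 mod 7 = 1, 11705 mod 13 = 5, 11705 mod 17 = 9, 11705 mod 16 = 9.

x ≡ 11705 (mod 24752).


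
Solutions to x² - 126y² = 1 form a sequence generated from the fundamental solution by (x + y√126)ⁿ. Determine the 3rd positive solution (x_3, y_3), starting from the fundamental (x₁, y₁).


Step 1: Find the fundamental solution (x₁, y₁) of x² - 126y² = 1.
  Expand √126 as a continued fraction. a₀ = ⌊√126⌋ = 11; iterate m_{k+1} = d_k·a_k − m_k, d_{k+1} = (126 − m_{k+1}²)/d_k, a_{k+1} = ⌊(a₀ + m_{k+1})/d_{k+1}⌋ (starting m₀ = 0, d₀ = 1), with convergents p_k = a_k·p_{k-1} + p_{k-2}, q_k = a_k·q_{k-1} + q_{k-2} (p₋₁ = 1, q₋₁ = 0):
  k = 0: a₀ = 11; p₀/q₀ = 11/1; p₀² − 126·q₀² = 121 − 126 = -5.
  k = 1: m = 11, d = 5, a = ⌊(11 + 11)/5⌋ = 4; p/q = (4·11 + 1)/(4·1 + 0) = 45/4; p² − 126·q² = 2025 − 2016 = 9.
  k = 2: m = 9, d = 9, a = ⌊(11 + 9)/9⌋ = 2; p/q = (2·45 + 11)/(2·4 + 1) = 101/9; p² − 126·q² = 10201 − 10206 = -5.
  k = 3: m = 9, d = 5, a = ⌊(11 + 9)/5⌋ = 4; p/q = (4·101 + 45)/(4·9 + 4) = 449/40; p² − 126·q² = 201601 − 201600 = 1.
  The first convergent with p² − 126·q² = 1 gives the fundamental solution (x₁, y₁) = (449, 40).
Step 2: Apply the recurrence (x_{n+1}, y_{n+1}) = (x₁x_n + 126y₁y_n, x₁y_n + y₁x_n) repeatedly.
  From (x_1, y_1) = (449, 40): x_2 = 449·449 + 126·40·40 = 403201; y_2 = 449·40 + 40·449 = 35920.
  From (x_2, y_2) = (403201, 35920): x_3 = 449·403201 + 126·40·35920 = 362074049; y_3 = 449·35920 + 40·403201 = 32256120.
Step 3: Verify x_3² - 126·y_3² = 131097616959254401 - 131097616959254400 = 1 (should be 1). ✓

(x_1, y_1) = (449, 40); (x_3, y_3) = (362074049, 32256120).


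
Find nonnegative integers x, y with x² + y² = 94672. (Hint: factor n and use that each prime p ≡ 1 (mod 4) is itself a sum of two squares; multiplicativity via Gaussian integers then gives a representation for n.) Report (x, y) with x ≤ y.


Step 1: Factor n = 94672 = 2^4 · 61 · 97.
Step 2: Check the mod-4 condition on each prime factor: 2 = 2 (special); 61 ≡ 1 (mod 4), exponent 1; 97 ≡ 1 (mod 4), exponent 1.
All primes ≡ 3 (mod 4) appear to even exponent (or don't appear), so by the two-squares theorem n IS expressible as a sum of two squares.
Step 3: Build a representation. Group n = k² · m with k = 4 and m = 61 · 97 = 5917 (a product of primes ≡ 1 (mod 4)); a representation of m scales to one of n via (k·x)² + (k·y)² = k²(x² + y²). Each prime p ≡ 1 (mod 4) is itself a sum of two squares; find a² by testing p − a² for a perfect square:
  61: 61 − 1² = 60, 61 − 2² = 57, 61 − 3² = 52, 61 − 4² = 45, 61 − 5² = 36 = 6² ⇒ 61 = 5² + 6².
  97: 97 − 1² = 96, 97 − 2² = 93, 97 − 3² = 88, 97 − 4² = 81 = 9² ⇒ 97 = 4² + 9².
  Combine using the Brahmagupta–Fibonacci identity (a² + b²)(c² + d²) = (ac − bd)² + (ad + bc)² = (ac + bd)² + (ad − bc)²:
  61 · 97 = 5917: from (5² + 6²)(4² + 9²), take (5·4 − 6·9, 5·9 + 6·4) = (20 − 54, 45 + 24) = (-34, 69); dropping signs (only squares matter) gives (34, 69); check 34² + 69² = 1156 + 4761 = 5917 ✓.
  Scale by k = 4: (4·34, 4·69) = (136, 276).
Step 4: Order so x ≤ y and verify: 136² + 276² = 18496 + 76176 = 94672 = n. ✓

n = 94672 = 136² + 276² (one valid representation with x ≤ y).


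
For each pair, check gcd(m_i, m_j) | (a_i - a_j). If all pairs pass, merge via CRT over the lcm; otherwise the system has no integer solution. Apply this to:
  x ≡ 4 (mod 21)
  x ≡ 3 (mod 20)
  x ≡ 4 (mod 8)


Moduli 21, 20, 8 are not pairwise coprime, so CRT works modulo lcm(m_i) when all pairwise compatibility conditions hold.
Pairwise compatibility: gcd(m_i, m_j) must divide a_i - a_j for every pair.
Merge one congruence at a time:
  Start: x ≡ 4 (mod 21).
  Combine with x ≡ 3 (mod 20): gcd(21, 20) = 1; 3 - 4 = -1, which IS divisible by 1, so compatible.
    Write x = 4 + 21·t and substitute into x ≡ 3 (mod 20): 21·t ≡ 3 − 4 = -1 (mod 20).
    Reduce coefficients mod 20: 1·t ≡ 19 (mod 20).
    So t ≡ 19 (mod 20).
    Then x = 4 + 21·19 = 403, valid modulo lcm(21, 20) = 420: x ≡ 403 (mod 420).
  Combine with x ≡ 4 (mod 8): gcd(420, 8) = 4, and 4 - 403 = -399 is NOT divisible by 4.
    ⇒ system is inconsistent (no integer solution).

No solution (the system is inconsistent).


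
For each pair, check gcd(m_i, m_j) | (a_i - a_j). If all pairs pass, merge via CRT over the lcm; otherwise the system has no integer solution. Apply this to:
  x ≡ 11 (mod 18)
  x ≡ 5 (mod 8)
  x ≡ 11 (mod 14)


Moduli 18, 8, 14 are not pairwise coprime, so CRT works modulo lcm(m_i) when all pairwise compatibility conditions hold.
Pairwise compatibility: gcd(m_i, m_j) must divide a_i - a_j for every pair.
Merge one congruence at a time:
  Start: x ≡ 11 (mod 18).
  Combine with x ≡ 5 (mod 8): gcd(18, 8) = 2; 5 - 11 = -6, which IS divisible by 2, so compatible.
    Write x = 11 + 18·t and substitute into x ≡ 5 (mod 8): 18·t ≡ 5 − 11 = -6 (mod 8).
    Divide the congruence (and modulus) by g = 2: 9·t ≡ -3 (mod 4).
    Reduce coefficients mod 4: 1·t ≡ 1 (mod 4).
    So t ≡ 1 (mod 4).
    Then x = 11 + 18·1 = 29, valid modulo lcm(18, 8) = 72: x ≡ 29 (mod 72).
  Combine with x ≡ 11 (mod 14): gcd(72, 14) = 2; 11 - 29 = -18, which IS divisible by 2, so compatible.
    Write x = 29 + 72·t and substitute into x ≡ 11 (mod 14): 72·t ≡ 11 − 29 = -18 (mod 14).
    Divide the congruence (and modulus) by g = 2: 36·t ≡ -9 (mod 7).
    Reduce coefficients mod 7: 1·t ≡ 5 (mod 7).
    So t ≡ 5 (mod 7).
    Then x = 29 + 72·5 = 389, valid modulo lcm(72, 14) = 504: x ≡ 389 (mod 504).
Verify: 389 mod 18 = 11, 389 mod 8 = 5, 389 mod 14 = 11.

x ≡ 389 (mod 504).


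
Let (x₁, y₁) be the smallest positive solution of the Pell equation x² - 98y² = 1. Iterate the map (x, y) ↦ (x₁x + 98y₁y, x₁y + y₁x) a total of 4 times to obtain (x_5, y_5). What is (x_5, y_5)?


Step 1: Find the fundamental solution (x₁, y₁) of x² - 98y² = 1.
  Expand √98 as a continued fraction. a₀ = ⌊√98⌋ = 9; iterate m_{k+1} = d_k·a_k − m_k, d_{k+1} = (98 − m_{k+1}²)/d_k, a_{k+1} = ⌊(a₀ + m_{k+1})/d_{k+1}⌋ (starting m₀ = 0, d₀ = 1), with convergents p_k = a_k·p_{k-1} + p_{k-2}, q_k = a_k·q_{k-1} + q_{k-2} (p₋₁ = 1, q₋₁ = 0):
  k = 0: a₀ = 9; p₀/q₀ = 9/1; p₀² − 98·q₀² = 81 − 98 = -17.
  k = 1: m = 9, d = 17, a = ⌊(9 + 9)/17⌋ = 1; p/q = (1·9 + 1)/(1·1 + 0) = 10/1; p² − 98·q² = 100 − 98 = 2.
  k = 2: m = 8, d = 2, a = ⌊(9 + 8)/2⌋ = 8; p/q = (8·10 + 9)/(8·1 + 1) = 89/9; p² − 98·q² = 7921 − 7938 = -17.
  k = 3: m = 8, d = 17, a = ⌊(9 + 8)/17⌋ = 1; p/q = (1·89 + 10)/(1·9 + 1) = 99/10; p² − 98·q² = 9801 − 9800 = 1.
  The first convergent with p² − 98·q² = 1 gives the fundamental solution (x₁, y₁) = (99, 10).
Step 2: Apply the recurrence (x_{n+1}, y_{n+1}) = (x₁x_n + 98y₁y_n, x₁y_n + y₁x_n) repeatedly.
  From (x_1, y_1) = (99, 10): x_2 = 99·99 + 98·10·10 = 19601; y_2 = 99·10 + 10·99 = 1980.
  From (x_2, y_2) = (19601, 1980): x_3 = 99·19601 + 98·10·1980 = 3880899; y_3 = 99·1980 + 10·19601 = 392030.
  From (x_3, y_3) = (3880899, 392030): x_4 = 99·3880899 + 98·10·392030 = 768398401; y_4 = 99·392030 + 10·3880899 = 77619960.
  From (x_4, y_4) = (768398401, 77619960): x_5 = 99·768398401 + 98·10·77619960 = 152139002499; y_5 = 99·77619960 + 10·768398401 = 15368360050.
Step 3: Verify x_5² - 98·y_5² = 23146276081390728245001 - 23146276081390728245000 = 1 (should be 1). ✓

(x_1, y_1) = (99, 10); (x_5, y_5) = (152139002499, 15368360050).


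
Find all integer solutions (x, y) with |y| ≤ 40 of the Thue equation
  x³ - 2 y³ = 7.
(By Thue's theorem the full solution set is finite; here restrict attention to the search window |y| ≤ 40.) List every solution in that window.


The equation is x³ - 2y³ = 7. For fixed y, x³ = 2·y³ + 7, so a solution requires the RHS to be a perfect cube.
Strategy: iterate y from -40 to 40, compute RHS = 2·y³ + 7, and check whether it is a (positive or negative) perfect cube.
Check small values of y:
  y = 0: RHS = 7 is not a perfect cube.
  y = 1: RHS = 9 is not a perfect cube.
  y = -1: RHS = 5 is not a perfect cube.
  y = 2: RHS = 23 is not a perfect cube.
  y = -2: RHS = -9 is not a perfect cube.
  y = 3: RHS = 61 is not a perfect cube.
  y = -3: RHS = -47 is not a perfect cube.
Continuing the search up to |y| = 40 finds no solutions either.
No (x, y) in the scanned range satisfies the equation.

No integer solutions with |y| ≤ 40.


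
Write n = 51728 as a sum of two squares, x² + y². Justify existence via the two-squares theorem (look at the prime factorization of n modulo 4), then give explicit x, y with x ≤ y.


Step 1: Factor n = 51728 = 2^4 · 53 · 61.
Step 2: Check the mod-4 condition on each prime factor: 2 = 2 (special); 53 ≡ 1 (mod 4), exponent 1; 61 ≡ 1 (mod 4), exponent 1.
All primes ≡ 3 (mod 4) appear to even exponent (or don't appear), so by the two-squares theorem n IS expressible as a sum of two squares.
Step 3: Build a representation. Group n = k² · m with k = 4 and m = 53 · 61 = 3233 (a product of primes ≡ 1 (mod 4)); a representation of m scales to one of n via (k·x)² + (k·y)² = k²(x² + y²). Each prime p ≡ 1 (mod 4) is itself a sum of two squares; find a² by testing p − a² for a perfect square:
  53: 53 − 1² = 52, 53 − 2² = 49 = 7² ⇒ 53 = 2² + 7².
  61: 61 − 1² = 60, 61 − 2² = 57, 61 − 3² = 52, 61 − 4² = 45, 61 − 5² = 36 = 6² ⇒ 61 = 5² + 6².
  Combine using the Brahmagupta–Fibonacci identity (a² + b²)(c² + d²) = (ac − bd)² + (ad + bc)² = (ac + bd)² + (ad − bc)²:
  53 · 61 = 3233: from (2² + 7²)(5² + 6²), take (2·5 − 7·6, 2·6 + 7·5) = (10 − 42, 12 + 35) = (-32, 47); dropping signs (only squares matter) gives (32, 47); check 32² + 47² = 1024 + 2209 = 3233 ✓.
  Scale by k = 4: (4·32, 4·47) = (128, 188).
Step 4: Order so x ≤ y and verify: 128² + 188² = 16384 + 35344 = 51728 = n. ✓

n = 51728 = 128² + 188² (one valid representation with x ≤ y).


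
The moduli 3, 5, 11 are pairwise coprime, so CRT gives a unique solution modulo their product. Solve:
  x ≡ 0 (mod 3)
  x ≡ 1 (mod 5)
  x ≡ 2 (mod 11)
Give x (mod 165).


Moduli 3, 5, 11 are pairwise coprime; by CRT there is a unique solution modulo M = 3 · 5 · 11 = 165.
Solve pairwise, accumulating the modulus:
  Start with x ≡ 0 (mod 3).
  Combine with x ≡ 1 (mod 5): since gcd(3, 5) = 1, we get a unique residue mod 15.
    Write x = 0 + 3·t and substitute into x ≡ 1 (mod 5): 3·t ≡ 1 − 0 = 1 (mod 5).
    The inverse of 3 mod 5 is 2 (since 3·2 = 6 = 1·5 + 1), so t ≡ 2·1 = 2 ≡ 2 (mod 5).
    Then x = 0 + 3·2 = 6, valid modulo lcm(3, 5) = 15: x ≡ 6 (mod 15).
  Combine with x ≡ 2 (mod 11): since gcd(15, 11) = 1, we get a unique residue mod 165.
    Write x = 6 + 15·t and substitute into x ≡ 2 (mod 11): 15·t ≡ 2 − 6 = -4 (mod 11).
    Reduce coefficients mod 11: 4·t ≡ 7 (mod 11).
    The inverse of 4 mod 11 is 3 (since 4·3 = 12 = 1·11 + 1), so t ≡ 3·7 = 21 ≡ 10 (mod 11).
    Then x = 6 + 15·10 = 156, valid modulo lcm(15, 11) = 165: x ≡ 156 (mod 165).
Verify: 156 mod 3 = 0 ✓, 156 mod 5 = 1 ✓, 156 mod 11 = 2 ✓.

x ≡ 156 (mod 165).


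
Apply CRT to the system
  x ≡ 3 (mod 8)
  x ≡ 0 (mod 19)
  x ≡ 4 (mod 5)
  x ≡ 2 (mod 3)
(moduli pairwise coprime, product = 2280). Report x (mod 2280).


Product of moduli M = 8 · 19 · 5 · 3 = 2280.
Merge one congruence at a time:
  Start: x ≡ 3 (mod 8).
  Combine with x ≡ 0 (mod 19); new modulus lcm = 152.
    Write x = 3 + 8·t and substitute into x ≡ 0 (mod 19): 8·t ≡ 0 − 3 = -3 (mod 19).
    Reduce coefficients mod 19: 8·t ≡ 16 (mod 19).
    The inverse of 8 mod 19 is 12 (since 8·12 = 96 = 5·19 + 1), so t ≡ 12·16 = 192 ≡ 2 (mod 19).
    Then x = 3 + 8·2 = 19, valid modulo lcm(8, 19) = 152: x ≡ 19 (mod 152).
  Combine with x ≡ 4 (mod 5); new modulus lcm = 760.
    Write x = 19 + 152·t and substitute into x ≡ 4 (mod 5): 152·t ≡ 4 − 19 = -15 (mod 5).
    Reduce coefficients mod 5: 2·t ≡ 0 (mod 5).
    The inverse of 2 mod 5 is 3 (since 2·3 = 6 = 1·5 + 1), so t ≡ 3·0 = 0 ≡ 0 (mod 5).
    Then x = 19 + 152·0 = 19, valid modulo lcm(152, 5) = 760: x ≡ 19 (mod 760).
  Combine with x ≡ 2 (mod 3); new modulus lcm = 2280.
    Write x = 19 + 760·t and substitute into x ≡ 2 (mod 3): 760·t ≡ 2 − 19 = -17 (mod 3).
    Reduce coefficients mod 3: 1·t ≡ 1 (mod 3).
    So t ≡ 1 (mod 3).
    Then x = 19 + 760·1 = 779, valid modulo lcm(760, 3) = 2280: x ≡ 779 (mod 2280).
Verify against each original: 779 mod 8 = 3, 779 mod 19 = 0, 779 mod 5 = 4, 779 mod 3 = 2.

x ≡ 779 (mod 2280).


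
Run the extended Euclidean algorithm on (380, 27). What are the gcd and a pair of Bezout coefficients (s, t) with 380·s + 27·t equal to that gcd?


Euclidean algorithm on (380, 27) — divide until remainder is 0:
  380 = 14 · 27 + 2
  27 = 13 · 2 + 1
  2 = 2 · 1 + 0
gcd(380, 27) = 1.
Track Bezout coefficients alongside the remainders: start with r₀ = 380 = a·1 + b·0 (s = 1, t = 0) and r₁ = 27 = a·0 + b·1 (s = 0, t = 1); each new remainder r_{k+1} = r_{k-1} − q_k·r_k inherits s_{k+1} = s_{k-1} − q_k·s_k, t_{k+1} = t_{k-1} − q_k·t_k, so r_k = a·s_k + b·t_k at every step:
  q = 14: r = 2, s = 1 − 14·0 = 1, t = 0 − 14·1 = -14  (check: 380·1 + 27·(-14) = 2)
  q = 13: r = 1, s = 0 − 13·1 = -13, t = 1 − 13·(-14) = 183  (check: 380·(-13) + 27·183 = 1)
The row with r = 1 (the gcd) gives the Bezout coefficients s = -13, t = 183.
Result: 380 · (-13) + 27 · (183) = 1.

gcd(380, 27) = 1; s = -13, t = 183 (check: 380·(-13) + 27·183 = 1).
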